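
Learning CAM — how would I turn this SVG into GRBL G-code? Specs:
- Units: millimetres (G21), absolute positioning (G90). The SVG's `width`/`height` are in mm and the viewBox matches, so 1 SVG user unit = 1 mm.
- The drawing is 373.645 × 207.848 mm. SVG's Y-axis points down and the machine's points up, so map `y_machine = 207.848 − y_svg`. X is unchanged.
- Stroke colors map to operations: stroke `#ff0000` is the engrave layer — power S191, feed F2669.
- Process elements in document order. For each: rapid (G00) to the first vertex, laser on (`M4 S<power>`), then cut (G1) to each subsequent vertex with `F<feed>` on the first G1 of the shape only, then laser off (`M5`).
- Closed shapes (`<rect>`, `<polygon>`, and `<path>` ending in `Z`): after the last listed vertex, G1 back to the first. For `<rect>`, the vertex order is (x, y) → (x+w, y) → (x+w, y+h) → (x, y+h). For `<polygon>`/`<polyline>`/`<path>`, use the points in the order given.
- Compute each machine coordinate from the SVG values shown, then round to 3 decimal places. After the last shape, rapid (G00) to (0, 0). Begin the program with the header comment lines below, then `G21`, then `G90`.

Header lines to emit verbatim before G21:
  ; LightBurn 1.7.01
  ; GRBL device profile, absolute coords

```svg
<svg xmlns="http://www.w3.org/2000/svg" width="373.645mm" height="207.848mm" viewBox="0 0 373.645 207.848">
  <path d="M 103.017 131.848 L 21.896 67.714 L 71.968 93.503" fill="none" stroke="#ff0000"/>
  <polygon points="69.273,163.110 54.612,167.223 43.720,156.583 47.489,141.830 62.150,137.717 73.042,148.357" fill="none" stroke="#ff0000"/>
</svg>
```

; LightBurn 1.7.01
; GRBL device profile, absolute coords
G21
G90
G00 X103.017 Y76.000
M4 S191
G1 X21.896 Y140.134 F2669
G1 X71.968 Y114.345
M5
G00 X69.273 Y44.738
M4 S191
G1 X54.612 Y40.625 F2669
G1 X43.720 Y51.265
G1 X47.489 Y66.018
G1 X62.150 Y70.131
G1 X73.042 Y59.491
G1 X69.273 Y44.738
M5
G00 X0.000 Y0.000

Since the viewBox matches the mm dimensions, user units are millimetres directly. The only transform is the Y-flip y_m = 207.848 − y_svg.

Shape 1 is a open polyline drawn with `<path>`. Its stroke #ff0000 means engrave at S191, F2669. After flipping Y the toolpath is (103.017,76.000) → (21.896,140.134) → (71.968,114.345).

Shape 2 is a regular polygon drawn with `<polygon>`. Its stroke #ff0000 means engrave at S191, F2669. After flipping Y the toolpath is (69.273,44.738) → (54.612,40.625) → (43.720,51.265) → (47.489,66.018) → (62.150,70.131) → (73.042,59.491) → (69.273,44.738), returning to the start.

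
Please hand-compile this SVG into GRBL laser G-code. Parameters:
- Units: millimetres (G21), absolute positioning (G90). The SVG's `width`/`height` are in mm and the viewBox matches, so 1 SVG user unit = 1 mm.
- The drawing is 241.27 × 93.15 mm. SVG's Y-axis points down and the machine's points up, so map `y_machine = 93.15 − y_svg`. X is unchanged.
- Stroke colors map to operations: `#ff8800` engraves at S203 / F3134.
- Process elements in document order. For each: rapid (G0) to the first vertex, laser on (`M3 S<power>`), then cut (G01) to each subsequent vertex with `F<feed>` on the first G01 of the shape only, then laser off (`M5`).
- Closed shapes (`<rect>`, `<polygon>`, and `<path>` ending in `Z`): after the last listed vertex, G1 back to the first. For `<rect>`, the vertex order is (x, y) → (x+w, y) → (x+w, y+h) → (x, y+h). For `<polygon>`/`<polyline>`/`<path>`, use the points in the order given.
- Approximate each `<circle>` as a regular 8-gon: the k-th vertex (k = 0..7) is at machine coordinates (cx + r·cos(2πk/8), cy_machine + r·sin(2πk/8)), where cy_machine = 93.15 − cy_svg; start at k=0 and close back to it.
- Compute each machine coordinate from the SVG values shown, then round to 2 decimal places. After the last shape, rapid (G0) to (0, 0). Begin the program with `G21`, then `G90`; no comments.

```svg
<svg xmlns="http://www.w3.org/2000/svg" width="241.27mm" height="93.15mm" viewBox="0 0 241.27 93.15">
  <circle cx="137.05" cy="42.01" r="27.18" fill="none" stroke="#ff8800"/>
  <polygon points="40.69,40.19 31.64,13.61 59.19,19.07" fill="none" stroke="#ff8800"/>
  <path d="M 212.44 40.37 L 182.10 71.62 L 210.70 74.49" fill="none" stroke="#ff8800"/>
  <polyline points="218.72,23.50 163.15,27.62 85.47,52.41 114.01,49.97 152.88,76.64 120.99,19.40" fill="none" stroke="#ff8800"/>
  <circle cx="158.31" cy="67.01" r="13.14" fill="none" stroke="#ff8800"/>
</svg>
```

G21
G90
G0 X164.23 Y51.14
M3 S203
G01 X156.27 Y70.36 F3134
G01 X137.05 Y78.32
G01 X117.83 Y70.36
G01 X109.87 Y51.14
G01 X117.83 Y31.92
G01 X137.05 Y23.96
G01 X156.27 Y31.92
G01 X164.23 Y51.14
M5
G0 X40.69 Y52.96
M3 S203
G01 X31.64 Y79.54 F3134
G01 X59.19 Y74.08
G01 X40.69 Y52.96
M5
G0 X212.44 Y52.78
M3 S203
G01 X182.10 Y21.53 F3134
G01 X210.70 Y18.66
M5
G0 X218.72 Y69.65
M3 S203
G01 X163.15 Y65.53 F3134
G01 X85.47 Y40.74
G01 X114.01 Y43.18
G01 X152.88 Y16.51
G01 X120.99 Y73.75
M5
G0 X171.45 Y26.14
M3 S203
G01 X167.60 Y35.43 F3134
G01 X158.31 Y39.28
G01 X149.02 Y35.43
G01 X145.17 Y26.14
G01 X149.02 Y16.85
G01 X158.31 Y13.00
G01 X167.60 Y16.85
G01 X171.45 Y26.14
M5
G0 X0.00 Y0.00

Since the viewBox matches the mm dimensions, user units are millimetres directly. The only transform is the Y-flip y_m = 93.15 − y_svg.

Shape 1 is a circle drawn with `<circle>`. Its stroke #ff8800 means engrave at S203, F3134. After flipping Y the toolpath is (164.23,51.14) → (156.27,70.36) → (137.05,78.32) → (117.83,70.36) → (109.87,51.14) → (117.83,31.92) → (137.05,23.96) → (156.27,31.92) → (164.23,51.14), returning to the start.

Shape 2 is a regular polygon drawn with `<polygon>`. Its stroke #ff8800 means engrave at S203, F3134. After flipping Y the toolpath is (40.69,52.96) → (31.64,79.54) → (59.19,74.08) → (40.69,52.96), returning to the start.

Shape 3 is a open polyline drawn with `<path>`. Its stroke #ff8800 means engrave at S203, F3134. After flipping Y the toolpath is (212.44,52.78) → (182.10,21.53) → (210.70,18.66).

Shape 4 is a open polyline drawn with `<polyline>`. Its stroke #ff8800 means engrave at S203, F3134. After flipping Y the toolpath is (218.72,69.65) → (163.15,65.53) → (85.47,40.74) → (114.01,43.18) → (152.88,16.51) → (120.99,73.75).

Shape 5 is a circle drawn with `<circle>`. Its stroke #ff8800 means engrave at S203, F3134. After flipping Y the toolpath is (171.45,26.14) → (167.60,35.43) → (158.31,39.28) → (149.02,35.43) → (145.17,26.14) → (149.02,16.85) → (158.31,13.00) → (167.60,16.85) → (171.45,26.14), returning to the start.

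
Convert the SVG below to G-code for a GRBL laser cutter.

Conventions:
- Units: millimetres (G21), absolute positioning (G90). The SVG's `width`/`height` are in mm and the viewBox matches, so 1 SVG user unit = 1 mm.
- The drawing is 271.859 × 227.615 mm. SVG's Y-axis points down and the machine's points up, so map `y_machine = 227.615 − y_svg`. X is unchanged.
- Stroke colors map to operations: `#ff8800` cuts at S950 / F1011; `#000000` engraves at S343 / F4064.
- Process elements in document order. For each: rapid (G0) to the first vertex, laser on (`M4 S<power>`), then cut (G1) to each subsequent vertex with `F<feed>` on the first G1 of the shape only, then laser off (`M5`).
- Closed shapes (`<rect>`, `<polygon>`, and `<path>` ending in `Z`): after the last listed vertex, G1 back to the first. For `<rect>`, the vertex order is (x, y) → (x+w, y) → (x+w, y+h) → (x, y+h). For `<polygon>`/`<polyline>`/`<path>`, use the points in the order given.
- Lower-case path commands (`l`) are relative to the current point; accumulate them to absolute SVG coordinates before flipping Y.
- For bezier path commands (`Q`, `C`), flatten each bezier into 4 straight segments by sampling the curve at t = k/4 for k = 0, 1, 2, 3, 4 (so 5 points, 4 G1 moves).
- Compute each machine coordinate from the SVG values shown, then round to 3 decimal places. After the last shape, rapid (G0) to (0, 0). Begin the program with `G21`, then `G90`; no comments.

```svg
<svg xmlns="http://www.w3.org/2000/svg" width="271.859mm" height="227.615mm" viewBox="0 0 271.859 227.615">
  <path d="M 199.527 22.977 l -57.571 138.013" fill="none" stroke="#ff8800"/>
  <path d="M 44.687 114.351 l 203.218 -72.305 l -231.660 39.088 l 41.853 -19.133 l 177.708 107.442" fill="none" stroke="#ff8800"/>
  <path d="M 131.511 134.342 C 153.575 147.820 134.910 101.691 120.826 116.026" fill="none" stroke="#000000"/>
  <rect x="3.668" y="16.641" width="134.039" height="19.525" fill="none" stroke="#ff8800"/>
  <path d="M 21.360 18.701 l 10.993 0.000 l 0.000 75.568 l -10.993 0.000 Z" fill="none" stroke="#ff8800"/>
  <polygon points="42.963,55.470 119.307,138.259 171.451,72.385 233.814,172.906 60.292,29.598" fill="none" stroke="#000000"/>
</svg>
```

G21
G90
G0 X199.527 Y204.638
M4 S950
G1 X141.956 Y66.625 F1011
M5
G0 X44.687 Y113.264
M4 S950
G1 X247.905 Y185.569 F1011
G1 X16.245 Y146.481
G1 X58.098 Y165.614
G1 X235.806 Y58.172
M5
G0 X131.511 Y93.273
M4 S343
G1 X141.130 Y92.465 F4064
G1 X139.724 Y102.752
G1 X131.540 Y112.879
G1 X120.826 Y111.589
M5
G0 X3.668 Y210.974
M4 S950
G1 X137.707 Y210.974 F1011
G1 X137.707 Y191.449
G1 X3.668 Y191.449
G1 X3.668 Y210.974
M5
G0 X21.360 Y208.914
M4 S950
G1 X32.353 Y208.914 F1011
G1 X32.353 Y133.346
G1 X21.360 Y133.346
G1 X21.360 Y208.914
M5
G0 X42.963 Y172.145
M4 S343
G1 X119.307 Y89.356 F4064
G1 X171.451 Y155.230
G1 X233.814 Y54.709
G1 X60.292 Y198.017
G1 X42.963 Y172.145
M5
G0 X0.000 Y0.000

1 u = 1 mm; y_m = 227.615 − y.

[1] `<path>` line segment, #ff8800→cut S950 F1011: (199.527,204.638) → (141.956,66.625)

[2] `<path>` open polyline, #ff8800→cut S950 F1011: (44.687,113.264) → (247.905,185.569) → (16.245,146.481) → (58.098,165.614) → (235.806,58.172)

[3] `<path>` cubic bezier, #000000→engrave S343 F4064: (131.511,93.273) → (141.130,92.465) → (139.724,102.752) → (131.540,112.879) → (120.826,111.589)

[4] `<rect>` rectangle, #ff8800→cut S950 F1011: (3.668,210.974) → (137.707,210.974) → (137.707,191.449) → (3.668,191.449) → (3.668,210.974) (closed)

[5] `<path>` rectangle, #ff8800→cut S950 F1011: (21.360,208.914) → (32.353,208.914) → (32.353,133.346) → (21.360,133.346) → (21.360,208.914) (closed)

[6] `<polygon>` closed polygon, #000000→engrave S343 F4064: (42.963,172.145) → (119.307,89.356) → (171.451,155.230) → (233.814,54.709) → (60.292,198.017) → (42.963,172.145) (closed)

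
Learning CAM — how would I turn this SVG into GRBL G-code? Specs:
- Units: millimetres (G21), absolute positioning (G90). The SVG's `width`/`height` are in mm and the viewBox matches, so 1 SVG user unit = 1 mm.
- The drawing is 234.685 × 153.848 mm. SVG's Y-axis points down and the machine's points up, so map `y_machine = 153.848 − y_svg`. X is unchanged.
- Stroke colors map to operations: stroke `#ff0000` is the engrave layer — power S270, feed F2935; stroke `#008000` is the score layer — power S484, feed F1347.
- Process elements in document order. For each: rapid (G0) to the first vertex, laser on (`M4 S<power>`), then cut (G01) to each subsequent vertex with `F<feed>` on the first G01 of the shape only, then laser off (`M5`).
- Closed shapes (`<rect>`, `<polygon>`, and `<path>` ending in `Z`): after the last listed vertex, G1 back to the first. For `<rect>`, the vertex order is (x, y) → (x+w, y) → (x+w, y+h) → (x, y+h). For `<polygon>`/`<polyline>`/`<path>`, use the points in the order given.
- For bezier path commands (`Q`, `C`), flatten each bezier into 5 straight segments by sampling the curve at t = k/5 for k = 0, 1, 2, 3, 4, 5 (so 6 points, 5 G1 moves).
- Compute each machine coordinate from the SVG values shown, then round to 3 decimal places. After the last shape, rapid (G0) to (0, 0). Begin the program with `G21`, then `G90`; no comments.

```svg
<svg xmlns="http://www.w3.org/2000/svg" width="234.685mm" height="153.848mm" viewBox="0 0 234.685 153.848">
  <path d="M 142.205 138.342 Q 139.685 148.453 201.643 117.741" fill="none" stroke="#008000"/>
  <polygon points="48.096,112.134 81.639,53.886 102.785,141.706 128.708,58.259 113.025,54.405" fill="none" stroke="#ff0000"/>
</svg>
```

viewBox `0 0 234.685 153.848` with mm width/height → 1 unit = 1 mm. Flip: y_m = 153.848 − y_svg.

**Shape 1** — `<path>` quadratic bezier, stroke `#008000` → score (S484, F1347). Control points (SVG): P0=(142.205,138.342), P1=(139.685,148.453), P2=(201.643,117.741); sampled at t=k/5. Machine vertices: (142.205,15.506) → (143.776,13.095) → (150.505,13.949) → (162.393,18.069) → (179.439,25.455) → (201.643,36.107). Open path.

**Shape 2** — `<polygon>` closed polygon, stroke `#ff0000` → engrave (S270, F2935). Machine vertices: (48.096,41.714) → (81.639,99.962) → (102.785,12.142) → (128.708,95.589) → (113.025,99.443) → (48.096,41.714). Closed: final G1 returns to the first vertex.

G21
G90
G0 X142.205 Y15.506
M4 S484
G01 X143.776 Y13.095 F1347
G01 X150.505 Y13.949
G01 X162.393 Y18.069
G01 X179.439 Y25.455
G01 X201.643 Y36.107
M5
G0 X48.096 Y41.714
M4 S270
G01 X81.639 Y99.962 F2935
G01 X102.785 Y12.142
G01 X128.708 Y95.589
G01 X113.025 Y99.443
G01 X48.096 Y41.714
M5
G0 X0.000 Y0.000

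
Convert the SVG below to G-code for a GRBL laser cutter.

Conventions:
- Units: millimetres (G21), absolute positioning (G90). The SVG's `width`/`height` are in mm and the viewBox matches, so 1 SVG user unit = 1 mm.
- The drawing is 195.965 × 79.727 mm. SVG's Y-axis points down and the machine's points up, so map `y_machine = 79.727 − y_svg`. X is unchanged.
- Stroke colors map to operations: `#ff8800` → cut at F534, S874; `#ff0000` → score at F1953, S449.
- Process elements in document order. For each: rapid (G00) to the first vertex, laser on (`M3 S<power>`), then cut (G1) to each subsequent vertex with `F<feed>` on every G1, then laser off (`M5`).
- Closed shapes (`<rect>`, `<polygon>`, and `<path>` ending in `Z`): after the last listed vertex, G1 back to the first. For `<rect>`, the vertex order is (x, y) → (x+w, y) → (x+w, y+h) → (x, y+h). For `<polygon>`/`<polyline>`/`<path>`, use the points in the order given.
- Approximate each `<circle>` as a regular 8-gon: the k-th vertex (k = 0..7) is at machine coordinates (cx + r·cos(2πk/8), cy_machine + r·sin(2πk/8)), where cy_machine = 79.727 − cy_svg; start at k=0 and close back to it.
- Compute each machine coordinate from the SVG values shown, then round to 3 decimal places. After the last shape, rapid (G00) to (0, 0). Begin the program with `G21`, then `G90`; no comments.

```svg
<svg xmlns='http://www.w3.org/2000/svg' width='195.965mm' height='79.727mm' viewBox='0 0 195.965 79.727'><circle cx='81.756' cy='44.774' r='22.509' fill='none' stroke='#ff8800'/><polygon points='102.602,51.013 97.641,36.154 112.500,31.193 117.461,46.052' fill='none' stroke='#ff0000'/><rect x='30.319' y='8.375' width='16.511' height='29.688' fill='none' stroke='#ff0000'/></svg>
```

G21
G90
G00 X104.265 Y34.953
M3 S874
G1 X97.672 Y50.869 F534
G1 X81.756 Y57.462 F534
G1 X65.840 Y50.869 F534
G1 X59.247 Y34.953 F534
G1 X65.840 Y19.037 F534
G1 X81.756 Y12.444 F534
G1 X97.672 Y19.037 F534
G1 X104.265 Y34.953 F534
M5
G00 X102.602 Y28.714
M3 S449
G1 X97.641 Y43.573 F1953
G1 X112.500 Y48.534 F1953
G1 X117.461 Y33.675 F1953
G1 X102.602 Y28.714 F1953
M5
G00 X30.319 Y71.352
M3 S449
G1 X46.830 Y71.352 F1953
G1 X46.830 Y41.664 F1953
G1 X30.319 Y41.664 F1953
G1 X30.319 Y71.352 F1953
M5
G00 X0.000 Y0.000

Since the viewBox matches the mm dimensions, user units are millimetres directly. The only transform is the Y-flip y_m = 79.727 − y_svg.

Shape 1 is a circle drawn with `<circle>`. Its stroke #ff8800 means cut at S874, F534. After flipping Y the toolpath is (104.265,34.953) → (97.672,50.869) → (81.756,57.462) → (65.840,50.869) → (59.247,34.953) → (65.840,19.037) → (81.756,12.444) → (97.672,19.037) → (104.265,34.953), returning to the start.

Shape 2 is a regular polygon drawn with `<polygon>`. Its stroke #ff0000 means score at S449, F1953. After flipping Y the toolpath is (102.602,28.714) → (97.641,43.573) → (112.500,48.534) → (117.461,33.675) → (102.602,28.714), returning to the start.

Shape 3 is a rectangle drawn with `<rect>`. Its stroke #ff0000 means score at S449, F1953. After flipping Y the toolpath is (30.319,71.352) → (46.830,71.352) → (46.830,41.664) → (30.319,41.664) → (30.319,71.352), returning to the start.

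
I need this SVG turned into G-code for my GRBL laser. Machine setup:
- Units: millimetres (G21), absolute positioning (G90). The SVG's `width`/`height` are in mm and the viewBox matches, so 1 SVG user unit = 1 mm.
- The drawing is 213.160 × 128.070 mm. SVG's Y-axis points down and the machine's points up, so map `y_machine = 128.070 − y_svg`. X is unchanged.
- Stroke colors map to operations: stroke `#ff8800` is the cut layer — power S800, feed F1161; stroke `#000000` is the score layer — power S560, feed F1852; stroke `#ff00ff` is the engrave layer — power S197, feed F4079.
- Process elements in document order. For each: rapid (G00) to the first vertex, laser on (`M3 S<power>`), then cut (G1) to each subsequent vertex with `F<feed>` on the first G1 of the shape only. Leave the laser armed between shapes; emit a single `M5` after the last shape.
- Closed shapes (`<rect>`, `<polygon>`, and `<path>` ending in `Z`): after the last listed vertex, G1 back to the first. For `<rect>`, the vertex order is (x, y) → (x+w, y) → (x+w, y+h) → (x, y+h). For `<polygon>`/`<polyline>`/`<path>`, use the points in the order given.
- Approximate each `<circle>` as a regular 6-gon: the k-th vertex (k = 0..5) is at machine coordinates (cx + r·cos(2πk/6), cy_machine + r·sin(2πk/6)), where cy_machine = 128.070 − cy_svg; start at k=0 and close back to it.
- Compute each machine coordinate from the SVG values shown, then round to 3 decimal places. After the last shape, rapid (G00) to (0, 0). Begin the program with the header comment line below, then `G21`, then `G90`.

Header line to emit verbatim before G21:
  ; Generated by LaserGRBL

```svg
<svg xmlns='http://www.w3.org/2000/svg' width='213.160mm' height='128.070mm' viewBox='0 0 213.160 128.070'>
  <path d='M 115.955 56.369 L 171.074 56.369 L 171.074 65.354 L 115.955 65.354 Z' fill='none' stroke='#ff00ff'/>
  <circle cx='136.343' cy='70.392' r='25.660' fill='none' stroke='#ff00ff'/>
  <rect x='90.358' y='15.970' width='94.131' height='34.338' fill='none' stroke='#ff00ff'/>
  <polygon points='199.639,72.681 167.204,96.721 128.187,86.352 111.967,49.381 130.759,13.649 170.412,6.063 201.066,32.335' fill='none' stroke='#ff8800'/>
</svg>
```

Since the viewBox matches the mm dimensions, user units are millimetres directly. The only transform is the Y-flip y_m = 128.070 − y_svg.

Shape 1 is a rectangle drawn with `<path>`. Its stroke #ff00ff means engrave at S197, F4079. After flipping Y the toolpath is (115.955,71.701) → (171.074,71.701) → (171.074,62.716) → (115.955,62.716) → (115.955,71.701), returning to the start.

Shape 2 is a circle drawn with `<circle>`. Its stroke #ff00ff means engrave at S197, F4079. After flipping Y the toolpath is (162.003,57.678) → (149.173,79.900) → (123.513,79.900) → (110.683,57.678) → (123.513,35.456) → (149.173,35.456) → (162.003,57.678), returning to the start.

Shape 3 is a rectangle drawn with `<rect>`. Its stroke #ff00ff means engrave at S197, F4079. After flipping Y the toolpath is (90.358,112.100) → (184.489,112.100) → (184.489,77.762) → (90.358,77.762) → (90.358,112.100), returning to the start.

Shape 4 is a regular polygon drawn with `<polygon>`. Its stroke #ff8800 means cut at S800, F1161. After flipping Y the toolpath is (199.639,55.389) → (167.204,31.349) → (128.187,41.718) → (111.967,78.689) → (130.759,114.421) → (170.412,122.007) → (201.066,95.735) → (199.639,55.389), returning to the start.

; Generated by LaserGRBL
G21
G90
G00 X115.955 Y71.701
M3 S197
G1 X171.074 Y71.701 F4079
G1 X171.074 Y62.716
G1 X115.955 Y62.716
G1 X115.955 Y71.701
G00 X162.003 Y57.678
M3 S197
G1 X149.173 Y79.900 F4079
G1 X123.513 Y79.900
G1 X110.683 Y57.678
G1 X123.513 Y35.456
G1 X149.173 Y35.456
G1 X162.003 Y57.678
G00 X90.358 Y112.100
M3 S197
G1 X184.489 Y112.100 F4079
G1 X184.489 Y77.762
G1 X90.358 Y77.762
G1 X90.358 Y112.100
G00 X199.639 Y55.389
M3 S800
G1 X167.204 Y31.349 F1161
G1 X128.187 Y41.718
G1 X111.967 Y78.689
G1 X130.759 Y114.421
G1 X170.412 Y122.007
G1 X201.066 Y95.735
G1 X199.639 Y55.389
M5
G00 X0.000 Y0.000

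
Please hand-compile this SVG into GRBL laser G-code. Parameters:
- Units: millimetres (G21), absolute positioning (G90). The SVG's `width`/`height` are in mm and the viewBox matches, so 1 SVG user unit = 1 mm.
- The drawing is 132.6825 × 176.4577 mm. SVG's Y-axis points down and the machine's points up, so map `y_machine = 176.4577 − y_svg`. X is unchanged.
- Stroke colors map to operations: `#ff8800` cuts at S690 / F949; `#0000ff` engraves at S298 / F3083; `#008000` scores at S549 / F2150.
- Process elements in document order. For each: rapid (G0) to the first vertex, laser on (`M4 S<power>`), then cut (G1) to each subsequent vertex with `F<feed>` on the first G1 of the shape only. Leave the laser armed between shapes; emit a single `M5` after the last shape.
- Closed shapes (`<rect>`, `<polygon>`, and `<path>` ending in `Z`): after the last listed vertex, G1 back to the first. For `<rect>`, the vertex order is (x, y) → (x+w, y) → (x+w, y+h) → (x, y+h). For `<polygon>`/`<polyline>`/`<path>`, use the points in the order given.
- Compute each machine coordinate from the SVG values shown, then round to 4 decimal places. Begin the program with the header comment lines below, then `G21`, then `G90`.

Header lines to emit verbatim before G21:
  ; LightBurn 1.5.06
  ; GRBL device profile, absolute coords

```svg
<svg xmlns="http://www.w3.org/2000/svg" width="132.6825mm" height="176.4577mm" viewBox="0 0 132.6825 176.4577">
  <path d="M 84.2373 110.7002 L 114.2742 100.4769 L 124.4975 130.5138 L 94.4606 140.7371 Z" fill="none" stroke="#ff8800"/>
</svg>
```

Since the viewBox matches the mm dimensions, user units are millimetres directly. The only transform is the Y-flip y_m = 176.4577 − y_svg.

Shape 1 is a regular polygon drawn with `<path>`. Its stroke #ff8800 means cut at S690, F949. After flipping Y the toolpath is (84.2373,65.7575) → (114.2742,75.9808) → (124.4975,45.9439) → (94.4606,35.7206) → (84.2373,65.7575), returning to the start.

; LightBurn 1.5.06
; GRBL device profile, absolute coords
G21
G90
G0 X84.2373 Y65.7575
M4 S690
G1 X114.2742 Y75.9808 F949
G1 X124.4975 Y45.9439
G1 X94.4606 Y35.7206
G1 X84.2373 Y65.7575
M5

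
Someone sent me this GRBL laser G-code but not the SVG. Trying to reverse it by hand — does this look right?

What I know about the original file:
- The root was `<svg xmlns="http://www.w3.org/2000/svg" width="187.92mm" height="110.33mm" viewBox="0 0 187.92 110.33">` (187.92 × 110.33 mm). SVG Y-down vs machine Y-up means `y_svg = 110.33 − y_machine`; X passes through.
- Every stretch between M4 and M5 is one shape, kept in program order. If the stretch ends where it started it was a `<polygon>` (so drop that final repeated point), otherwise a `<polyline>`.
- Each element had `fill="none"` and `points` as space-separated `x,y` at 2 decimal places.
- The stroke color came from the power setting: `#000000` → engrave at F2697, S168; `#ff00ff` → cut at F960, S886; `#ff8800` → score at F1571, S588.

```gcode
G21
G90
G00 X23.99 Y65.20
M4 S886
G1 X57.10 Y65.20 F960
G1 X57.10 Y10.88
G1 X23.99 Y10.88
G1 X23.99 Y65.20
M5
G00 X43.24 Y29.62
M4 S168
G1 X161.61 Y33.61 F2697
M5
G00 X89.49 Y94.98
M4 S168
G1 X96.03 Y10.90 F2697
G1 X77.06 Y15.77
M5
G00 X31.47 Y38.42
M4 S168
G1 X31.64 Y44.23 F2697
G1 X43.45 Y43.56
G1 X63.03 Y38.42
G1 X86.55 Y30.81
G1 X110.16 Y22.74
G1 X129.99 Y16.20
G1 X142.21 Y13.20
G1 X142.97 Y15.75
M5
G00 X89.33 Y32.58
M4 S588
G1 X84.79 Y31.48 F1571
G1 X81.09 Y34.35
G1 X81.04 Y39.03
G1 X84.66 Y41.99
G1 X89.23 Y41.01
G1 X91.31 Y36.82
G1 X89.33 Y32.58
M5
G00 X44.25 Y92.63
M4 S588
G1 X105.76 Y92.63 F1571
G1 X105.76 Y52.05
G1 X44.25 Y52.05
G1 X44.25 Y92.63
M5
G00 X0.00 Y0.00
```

<svg xmlns="http://www.w3.org/2000/svg" width="187.92mm" height="110.33mm" viewBox="0 0 187.92 110.33">
  <polygon points="23.99,45.13 57.10,45.13 57.10,99.45 23.99,99.45" fill="none" stroke="#ff00ff"/>
  <polyline points="43.24,80.71 161.61,76.72" fill="none" stroke="#000000"/>
  <polyline points="89.49,15.35 96.03,99.43 77.06,94.56" fill="none" stroke="#000000"/>
  <polyline points="31.47,71.91 31.64,66.10 43.45,66.77 63.03,71.91 86.55,79.52 110.16,87.59 129.99,94.13 142.21,97.13 142.97,94.58" fill="none" stroke="#000000"/>
  <polygon points="89.33,77.75 84.79,78.85 81.09,75.98 81.04,71.30 84.66,68.34 89.23,69.32 91.31,73.51" fill="none" stroke="#ff8800"/>
  <polygon points="44.25,17.70 105.76,17.70 105.76,58.28 44.25,58.28" fill="none" stroke="#ff8800"/>
</svg>

y_svg = 110.33 − y_m.

[1] S886→`#ff00ff` (cut); closed run; points: 23.99,45.13 57.10,45.13 57.10,99.45 23.99,99.45

[2] S168→`#000000` (engrave); open run; points: 43.24,80.71 161.61,76.72

[3] S168→`#000000` (engrave); open run; points: 89.49,15.35 96.03,99.43 77.06,94.56

[4] S168→`#000000` (engrave); open run; points: 31.47,71.91 31.64,66.10 43.45,66.77 63.03,71.91 86.55,79.52 110.16,87.59 129.99,94.13 142.21,97.13 142.97,94.58

[5] S588→`#ff8800` (score); closed run; points: 89.33,77.75 84.79,78.85 81.09,75.98 81.04,71.30 84.66,68.34 89.23,69.32 91.31,73.51

[6] S588→`#ff8800` (score); closed run; points: 44.25,17.70 105.76,17.70 105.76,58.28 44.25,58.28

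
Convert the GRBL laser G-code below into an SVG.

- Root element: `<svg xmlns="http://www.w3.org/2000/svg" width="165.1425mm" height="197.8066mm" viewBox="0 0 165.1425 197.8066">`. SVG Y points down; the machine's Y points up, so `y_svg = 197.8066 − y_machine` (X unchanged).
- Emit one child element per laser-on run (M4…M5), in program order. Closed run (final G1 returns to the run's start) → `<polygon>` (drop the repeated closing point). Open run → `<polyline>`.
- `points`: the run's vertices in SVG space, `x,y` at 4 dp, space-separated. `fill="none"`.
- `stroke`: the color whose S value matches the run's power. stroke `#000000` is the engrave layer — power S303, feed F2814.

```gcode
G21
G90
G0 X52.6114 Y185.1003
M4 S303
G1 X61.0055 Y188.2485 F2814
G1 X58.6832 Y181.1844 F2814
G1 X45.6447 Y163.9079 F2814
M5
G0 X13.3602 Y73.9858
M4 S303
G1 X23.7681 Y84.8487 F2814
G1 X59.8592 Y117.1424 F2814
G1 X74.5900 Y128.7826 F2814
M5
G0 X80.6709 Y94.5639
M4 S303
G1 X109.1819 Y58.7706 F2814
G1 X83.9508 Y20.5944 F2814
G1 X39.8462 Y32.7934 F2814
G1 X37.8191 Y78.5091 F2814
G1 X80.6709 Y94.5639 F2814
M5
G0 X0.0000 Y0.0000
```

y_svg = 197.8066 − y_m. Every run uses S303, so all elements get stroke `#000000` (engrave).

[1] open run; points: 52.6114,12.7063 61.0055,9.5581 58.6832,16.6222 45.6447,33.8987

[2] open run; points: 13.3602,123.8208 23.7681,112.9579 59.8592,80.6642 74.5900,69.0240

[3] closed run; points: 80.6709,103.2427 109.1819,139.0360 83.9508,177.2122 39.8462,165.0132 37.8191,119.2975

<svg xmlns="http://www.w3.org/2000/svg" width="165.1425mm" height="197.8066mm" viewBox="0 0 165.1425 197.8066">
  <polyline points="52.6114,12.7063 61.0055,9.5581 58.6832,16.6222 45.6447,33.8987" fill="none" stroke="#000000"/>
  <polyline points="13.3602,123.8208 23.7681,112.9579 59.8592,80.6642 74.5900,69.0240" fill="none" stroke="#000000"/>
  <polygon points="80.6709,103.2427 109.1819,139.0360 83.9508,177.2122 39.8462,165.0132 37.8191,119.2975" fill="none" stroke="#000000"/>
</svg>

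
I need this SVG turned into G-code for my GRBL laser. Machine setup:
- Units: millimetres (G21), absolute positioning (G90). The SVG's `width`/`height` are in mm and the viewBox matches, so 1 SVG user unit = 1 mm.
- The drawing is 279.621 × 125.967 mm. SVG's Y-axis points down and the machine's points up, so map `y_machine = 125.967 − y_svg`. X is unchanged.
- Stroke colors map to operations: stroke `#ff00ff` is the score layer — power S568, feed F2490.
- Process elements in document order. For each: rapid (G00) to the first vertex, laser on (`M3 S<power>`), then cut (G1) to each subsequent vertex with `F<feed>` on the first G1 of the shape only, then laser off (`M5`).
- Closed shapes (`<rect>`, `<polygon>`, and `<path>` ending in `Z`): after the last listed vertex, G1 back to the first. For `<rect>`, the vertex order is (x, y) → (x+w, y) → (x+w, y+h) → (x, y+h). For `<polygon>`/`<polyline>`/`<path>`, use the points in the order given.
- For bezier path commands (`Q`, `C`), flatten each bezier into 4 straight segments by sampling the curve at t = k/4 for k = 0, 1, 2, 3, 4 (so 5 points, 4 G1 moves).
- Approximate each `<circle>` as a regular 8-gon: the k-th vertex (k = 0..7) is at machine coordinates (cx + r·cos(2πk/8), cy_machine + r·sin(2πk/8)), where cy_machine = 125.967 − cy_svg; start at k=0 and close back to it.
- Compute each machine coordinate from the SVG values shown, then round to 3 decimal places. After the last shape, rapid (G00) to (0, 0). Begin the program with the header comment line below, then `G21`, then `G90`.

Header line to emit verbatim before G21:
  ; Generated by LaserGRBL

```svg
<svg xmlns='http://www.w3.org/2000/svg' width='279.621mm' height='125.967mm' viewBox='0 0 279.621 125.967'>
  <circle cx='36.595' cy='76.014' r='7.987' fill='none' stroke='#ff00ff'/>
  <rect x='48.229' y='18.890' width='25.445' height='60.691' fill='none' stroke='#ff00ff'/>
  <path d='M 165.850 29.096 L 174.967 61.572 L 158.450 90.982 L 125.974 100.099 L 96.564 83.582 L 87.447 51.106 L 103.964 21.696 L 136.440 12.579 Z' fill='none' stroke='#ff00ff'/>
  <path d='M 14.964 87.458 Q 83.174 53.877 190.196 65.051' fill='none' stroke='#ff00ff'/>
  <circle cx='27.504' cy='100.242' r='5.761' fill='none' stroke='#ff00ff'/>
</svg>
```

; Generated by LaserGRBL
G21
G90
G00 X44.582 Y49.953
M3 S568
G1 X42.243 Y55.601 F2490
G1 X36.595 Y57.940
G1 X30.947 Y55.601
G1 X28.608 Y49.953
G1 X30.947 Y44.305
G1 X36.595 Y41.966
G1 X42.243 Y44.305
G1 X44.582 Y49.953
M5
G00 X48.229 Y107.077
M3 S568
G1 X73.674 Y107.077 F2490
G1 X73.674 Y46.386
G1 X48.229 Y46.386
G1 X48.229 Y107.077
M5
G00 X165.850 Y96.871
M3 S568
G1 X174.967 Y64.395 F2490
G1 X158.450 Y34.985
G1 X125.974 Y25.868
G1 X96.564 Y42.385
G1 X87.447 Y74.861
G1 X103.964 Y104.271
G1 X136.440 Y113.388
G1 X165.850 Y96.871
M5
G00 X14.964 Y38.509
M3 S568
G1 X51.495 Y52.502 F2490
G1 X92.877 Y60.901
G1 X139.111 Y63.706
G1 X190.196 Y60.916
M5
G00 X33.265 Y25.725
M3 S568
G1 X31.578 Y29.799 F2490
G1 X27.504 Y31.486
G1 X23.430 Y29.799
G1 X21.743 Y25.725
G1 X23.430 Y21.651
G1 X27.504 Y19.964
G1 X31.578 Y21.651
G1 X33.265 Y25.725
M5
G00 X0.000 Y0.000

viewBox `0 0 279.621 125.967` with mm width/height → 1 unit = 1 mm. Flip: y_m = 125.967 − y_svg.

**Shape 1** — `<circle>` circle, stroke `#ff00ff` → score (S568, F2490). Machine vertices: (44.582,49.953) → (42.243,55.601) → (36.595,57.940) → (30.947,55.601) → (28.608,49.953) → (30.947,44.305) → (36.595,41.966) → (42.243,44.305) → (44.582,49.953). Closed: final G1 returns to the first vertex.

**Shape 2** — `<rect>` rectangle, stroke `#ff00ff` → score (S568, F2490). Machine vertices: (48.229,107.077) → (73.674,107.077) → (73.674,46.386) → (48.229,46.386) → (48.229,107.077). Closed: final G1 returns to the first vertex.

**Shape 3** — `<path>` regular polygon, stroke `#ff00ff` → score (S568, F2490). Machine vertices: (165.850,96.871) → (174.967,64.395) → (158.450,34.985) → (125.974,25.868) → (96.564,42.385) → (87.447,74.861) → (103.964,104.271) → (136.440,113.388) → (165.850,96.871). Closed: final G1 returns to the first vertex.

**Shape 4** — `<path>` quadratic bezier, stroke `#ff00ff` → score (S568, F2490). Control points (SVG): P0=(14.964,87.458), P1=(83.174,53.877), P2=(190.196,65.051); sampled at t=k/4. Machine vertices: (14.964,38.509) → (51.495,52.502) → (92.877,60.901) → (139.111,63.706) → (190.196,60.916). Open path.

**Shape 5** — `<circle>` circle, stroke `#ff00ff` → score (S568, F2490). Machine vertices: (33.265,25.725) → (31.578,29.799) → (27.504,31.486) → (23.430,29.799) → (21.743,25.725) → (23.430,21.651) → (27.504,19.964) → (31.578,21.651) → (33.265,25.725). Closed: final G1 returns to the first vertex.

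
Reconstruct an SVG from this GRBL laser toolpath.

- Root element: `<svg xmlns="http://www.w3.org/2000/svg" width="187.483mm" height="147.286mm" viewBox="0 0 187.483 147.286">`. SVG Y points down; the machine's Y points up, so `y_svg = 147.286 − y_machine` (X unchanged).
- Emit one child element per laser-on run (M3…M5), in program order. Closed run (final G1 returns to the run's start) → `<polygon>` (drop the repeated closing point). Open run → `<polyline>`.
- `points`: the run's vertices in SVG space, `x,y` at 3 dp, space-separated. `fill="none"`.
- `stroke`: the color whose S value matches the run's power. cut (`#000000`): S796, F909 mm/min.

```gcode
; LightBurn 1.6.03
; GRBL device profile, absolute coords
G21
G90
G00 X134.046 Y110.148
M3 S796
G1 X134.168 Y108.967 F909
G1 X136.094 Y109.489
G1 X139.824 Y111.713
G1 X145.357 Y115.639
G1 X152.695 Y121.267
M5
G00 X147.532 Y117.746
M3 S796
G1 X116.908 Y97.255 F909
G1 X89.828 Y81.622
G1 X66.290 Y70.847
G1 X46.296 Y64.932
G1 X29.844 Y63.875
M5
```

<svg xmlns="http://www.w3.org/2000/svg" width="187.483mm" height="147.286mm" viewBox="0 0 187.483 147.286">
  <polyline points="134.046,37.138 134.168,38.319 136.094,37.797 139.824,35.573 145.357,31.647 152.695,26.019" fill="none" stroke="#000000"/>
  <polyline points="147.532,29.540 116.908,50.031 89.828,65.664 66.290,76.439 46.296,82.354 29.844,83.411" fill="none" stroke="#000000"/>
</svg>

Machine Y-up, SVG Y-down with viewBox height 147.286, so y_svg = 147.286 − y_machine; X carries over. Every run uses S796, so all elements get stroke `#000000` (cut).

Run 1: The run is open, so emit a `<polyline>` with points (Y-flipped): 134.046,37.138 134.168,38.319 136.094,37.797 139.824,35.573 145.357,31.647 152.695,26.019.

Run 2: The run is open, so emit a `<polyline>` with points (Y-flipped): 147.532,29.540 116.908,50.031 89.828,65.664 66.290,76.439 46.296,82.354 29.844,83.411.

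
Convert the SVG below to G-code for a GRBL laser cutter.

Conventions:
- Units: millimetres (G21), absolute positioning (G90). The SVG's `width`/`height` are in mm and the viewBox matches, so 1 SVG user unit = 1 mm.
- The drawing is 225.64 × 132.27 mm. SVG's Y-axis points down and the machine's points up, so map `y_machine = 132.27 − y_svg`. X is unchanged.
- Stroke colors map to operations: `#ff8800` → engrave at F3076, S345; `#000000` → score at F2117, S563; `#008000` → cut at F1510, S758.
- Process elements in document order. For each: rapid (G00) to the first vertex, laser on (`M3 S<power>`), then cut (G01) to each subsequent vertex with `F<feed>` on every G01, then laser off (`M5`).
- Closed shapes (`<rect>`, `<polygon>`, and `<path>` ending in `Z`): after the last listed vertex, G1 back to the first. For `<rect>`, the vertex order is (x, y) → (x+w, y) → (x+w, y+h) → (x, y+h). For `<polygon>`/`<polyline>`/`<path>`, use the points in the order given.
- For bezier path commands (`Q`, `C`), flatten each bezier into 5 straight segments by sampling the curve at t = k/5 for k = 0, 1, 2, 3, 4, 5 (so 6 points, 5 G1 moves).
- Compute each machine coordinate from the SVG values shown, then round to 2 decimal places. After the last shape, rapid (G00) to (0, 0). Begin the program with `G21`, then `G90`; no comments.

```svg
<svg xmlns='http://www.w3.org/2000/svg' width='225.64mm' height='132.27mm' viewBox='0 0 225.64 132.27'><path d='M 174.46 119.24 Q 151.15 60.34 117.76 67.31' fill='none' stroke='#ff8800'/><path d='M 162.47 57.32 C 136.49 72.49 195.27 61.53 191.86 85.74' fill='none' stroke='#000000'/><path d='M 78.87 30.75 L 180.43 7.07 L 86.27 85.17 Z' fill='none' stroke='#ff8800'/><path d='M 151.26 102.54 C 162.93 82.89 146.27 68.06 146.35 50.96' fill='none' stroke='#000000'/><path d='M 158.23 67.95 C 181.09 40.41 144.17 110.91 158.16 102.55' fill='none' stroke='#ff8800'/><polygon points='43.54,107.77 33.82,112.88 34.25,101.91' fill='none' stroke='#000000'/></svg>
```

Since the viewBox matches the mm dimensions, user units are millimetres directly. The only transform is the Y-flip y_m = 132.27 − y_svg.

Shape 1 is a quadratic bezier drawn with `<path>`. Its stroke #ff8800 means engrave at S345, F3076. After flipping Y the toolpath is (174.46,13.03) → (164.73,33.96) → (154.20,49.61) → (142.86,60.00) → (130.71,65.11) → (117.76,64.96).

Shape 2 is a cubic bezier drawn with `<path>`. Its stroke #000000 means score at S563, F2117. After flipping Y the toolpath is (162.47,74.95) → (155.88,68.49) → (162.57,65.37) → (175.51,62.62) → (187.62,57.33) → (191.86,46.53).

Shape 3 is a closed polygon drawn with `<path>`. Its stroke #ff8800 means engrave at S345, F3076. After flipping Y the toolpath is (78.87,101.52) → (180.43,125.20) → (86.27,47.10) → (78.87,101.52), returning to the start.

Shape 4 is a cubic bezier drawn with `<path>`. Its stroke #000000 means score at S563, F2117. After flipping Y the toolpath is (151.26,29.73) → (155.22,41.00) → (154.55,51.45) → (151.40,61.43) → (147.95,71.27) → (146.35,81.31).

Shape 5 is a cubic bezier drawn with `<path>`. Its stroke #ff8800 means engrave at S345, F3076. After flipping Y the toolpath is (158.23,64.32) → (165.66,70.49) → (164.05,61.63) → (158.72,46.22) → (154.99,32.75) → (158.16,29.72).

Shape 6 is a regular polygon drawn with `<polygon>`. Its stroke #000000 means score at S563, F2117. After flipping Y the toolpath is (43.54,24.50) → (33.82,19.39) → (34.25,30.36) → (43.54,24.50), returning to the start.

G21
G90
G00 X174.46 Y13.03
M3 S345
G01 X164.73 Y33.96 F3076
G01 X154.20 Y49.61 F3076
G01 X142.86 Y60.00 F3076
G01 X130.71 Y65.11 F3076
G01 X117.76 Y64.96 F3076
M5
G00 X162.47 Y74.95
M3 S563
G01 X155.88 Y68.49 F2117
G01 X162.57 Y65.37 F2117
G01 X175.51 Y62.62 F2117
G01 X187.62 Y57.33 F2117
G01 X191.86 Y46.53 F2117
M5
G00 X78.87 Y101.52
M3 S345
G01 X180.43 Y125.20 F3076
G01 X86.27 Y47.10 F3076
G01 X78.87 Y101.52 F3076
M5
G00 X151.26 Y29.73
M3 S563
G01 X155.22 Y41.00 F2117
G01 X154.55 Y51.45 F2117
G01 X151.40 Y61.43 F2117
G01 X147.95 Y71.27 F2117
G01 X146.35 Y81.31 F2117
M5
G00 X158.23 Y64.32
M3 S345
G01 X165.66 Y70.49 F3076
G01 X164.05 Y61.63 F3076
G01 X158.72 Y46.22 F3076
G01 X154.99 Y32.75 F3076
G01 X158.16 Y29.72 F3076
M5
G00 X43.54 Y24.50
M3 S563
G01 X33.82 Y19.39 F2117
G01 X34.25 Y30.36 F2117
G01 X43.54 Y24.50 F2117
M5
G00 X0.00 Y0.00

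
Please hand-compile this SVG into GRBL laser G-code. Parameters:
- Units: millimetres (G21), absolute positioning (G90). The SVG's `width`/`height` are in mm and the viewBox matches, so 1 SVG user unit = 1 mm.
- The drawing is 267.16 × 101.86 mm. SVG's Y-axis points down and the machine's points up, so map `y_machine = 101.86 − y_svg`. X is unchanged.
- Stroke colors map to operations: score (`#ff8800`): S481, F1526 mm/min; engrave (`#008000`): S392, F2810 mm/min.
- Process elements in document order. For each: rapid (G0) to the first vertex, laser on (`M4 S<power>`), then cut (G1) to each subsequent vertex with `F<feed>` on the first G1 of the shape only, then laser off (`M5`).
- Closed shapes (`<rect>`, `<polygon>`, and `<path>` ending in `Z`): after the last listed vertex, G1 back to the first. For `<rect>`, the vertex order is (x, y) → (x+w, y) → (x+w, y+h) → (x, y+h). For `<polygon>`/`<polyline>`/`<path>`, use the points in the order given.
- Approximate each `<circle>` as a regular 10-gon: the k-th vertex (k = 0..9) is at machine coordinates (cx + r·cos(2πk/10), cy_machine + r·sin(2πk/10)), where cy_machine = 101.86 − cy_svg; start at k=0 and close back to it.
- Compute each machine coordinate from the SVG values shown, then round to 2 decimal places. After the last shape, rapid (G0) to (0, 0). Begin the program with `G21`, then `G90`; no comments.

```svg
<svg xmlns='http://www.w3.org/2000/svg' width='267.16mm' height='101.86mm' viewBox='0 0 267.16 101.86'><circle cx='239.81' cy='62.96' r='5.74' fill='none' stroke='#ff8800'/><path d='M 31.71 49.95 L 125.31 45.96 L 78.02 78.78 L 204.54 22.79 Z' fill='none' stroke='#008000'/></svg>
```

G21
G90
G0 X245.55 Y38.90
M4 S481
G1 X244.45 Y42.27 F1526
G1 X241.58 Y44.36
G1 X238.04 Y44.36
G1 X235.17 Y42.27
G1 X234.07 Y38.90
G1 X235.17 Y35.53
G1 X238.04 Y33.44
G1 X241.58 Y33.44
G1 X244.45 Y35.53
G1 X245.55 Y38.90
M5
G0 X31.71 Y51.91
M4 S392
G1 X125.31 Y55.90 F2810
G1 X78.02 Y23.08
G1 X204.54 Y79.07
G1 X31.71 Y51.91
M5
G0 X0.00 Y0.00

1 u = 1 mm; y_m = 101.86 − y.

[1] `<circle>` circle, #ff8800→score S481 F1526: (245.55,38.90) → (244.45,42.27) → (241.58,44.36) → (238.04,44.36) → (235.17,42.27) → (234.07,38.90) → (235.17,35.53) → (238.04,33.44) → (241.58,33.44) → (244.45,35.53) → (245.55,38.90) (closed)

[2] `<path>` closed polygon, #008000→engrave S392 F2810: (31.71,51.91) → (125.31,55.90) → (78.02,23.08) → (204.54,79.07) → (31.71,51.91) (closed)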